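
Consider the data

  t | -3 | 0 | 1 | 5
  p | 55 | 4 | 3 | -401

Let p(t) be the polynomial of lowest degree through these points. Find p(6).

-692

Evaluate each Lagrange basis at t = 6:
L_0(6) = (6)·(5)·(1)/[(-3)·(-4)·(-8)] = -5/16
L_1(6) = (9)·(5)·(1)/[(3)·(-1)·(-5)] = 3
L_2(6) = (9)·(6)·(1)/[(4)·(1)·(-4)] = -27/8
L_3(6) = (9)·(6)·(5)/[(8)·(5)·(4)] = 27/16
Sum: 55·(-5/16) + 4·(3) + 3·(-27/8) + (-401)·(27/16) = -692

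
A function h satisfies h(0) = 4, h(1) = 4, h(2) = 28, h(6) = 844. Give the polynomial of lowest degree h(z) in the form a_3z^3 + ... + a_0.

h(z) = 4z^3 - 4z + 4

Build the Lagrange basis polynomials:
L_0(z) = (z - 1)(z - 2)(z - 6) / [-12] = -(1/12)z^3 + (3/4)z^2 - (5/3)z + 1
L_1(z) = z(z - 2)(z - 6) / [5] = (1/5)z^3 - (8/5)z^2 + (12/5)z
L_2(z) = z(z - 1)(z - 6) / [-8] = -(1/8)z^3 + (7/8)z^2 - (3/4)z
L_3(z) = z(z - 1)(z - 2) / [120] = (1/120)z^3 - (1/40)z^2 + (1/60)z
h(z) = 4·L_0 + 4·L_1 + 28·L_2 + 844·L_3
  4·L_0(z) = -(1/3)z^3 + 3z^2 - (20/3)z + 4
  4·L_1(z) = (4/5)z^3 - (32/5)z^2 + (48/5)z
  28·L_2(z) = -(7/2)z^3 + (49/2)z^2 - 21z
  844·L_3(z) = (211/30)z^3 - (211/10)z^2 + (211/15)z
Adding term by term: 4z^3 - 4z + 4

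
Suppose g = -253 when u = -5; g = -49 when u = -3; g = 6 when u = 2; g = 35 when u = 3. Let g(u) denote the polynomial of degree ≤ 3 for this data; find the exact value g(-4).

L_0(-4) = (-1)·(-6)·(-7)/[(-2)·(-7)·(-8)] = 3/8
L_1(-4) = (1)·(-6)·(-7)/[(2)·(-5)·(-6)] = 7/10
L_2(-4) = (1)·(-1)·(-7)/[(7)·(5)·(-1)] = -1/5
L_3(-4) = (1)·(-1)·(-6)/[(8)·(6)·(1)] = 1/8
Sum: (-253)·(3/8) + (-49)·(7/10) + 6·(-1/5) + 35·(1/8) = -126

-126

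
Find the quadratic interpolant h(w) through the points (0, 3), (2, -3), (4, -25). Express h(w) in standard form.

h(w) = -2w^2 + w + 3

Newton's divided differences:
h[0,2] = (-3 - 3) / (2 - 0) = -3
h[2,4] = (-25 - (-3)) / (4 - 2) = -11
h[0,2,4] = (-11 - (-3)) / (4 - 0) = -2
h(w) = 3 + (-3)·w + (-2)·w(w - 2)
Expanding: h(w) = -2w^2 + w + 3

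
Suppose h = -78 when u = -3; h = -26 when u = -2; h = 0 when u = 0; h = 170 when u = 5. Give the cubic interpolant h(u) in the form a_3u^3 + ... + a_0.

Build the Lagrange basis polynomials:
L_0(u) = (u + 2)u(u - 5) / [-24] = -(1/24)u^3 + (1/8)u^2 + (5/12)u
L_1(u) = (u + 3)u(u - 5) / [14] = (1/14)u^3 - (1/7)u^2 - (15/14)u
L_2(u) = (u + 3)(u + 2)(u - 5) / [-30] = -(1/30)u^3 + (19/30)u + 1
L_3(u) = (u + 3)(u + 2)u / [280] = (1/280)u^3 + (1/56)u^2 + (3/140)u
h(u) = (-78)·L_0 + (-26)·L_1 + 0·L_2 + 170·L_3
  (-78)·L_0(u) = (13/4)u^3 - (39/4)u^2 - (65/2)u
  (-26)·L_1(u) = -(13/7)u^3 + (26/7)u^2 + (195/7)u
  0·L_2(u) = 0
  170·L_3(u) = (17/28)u^3 + (85/28)u^2 + (51/14)u
Adding term by term: 2u^3 - 3u^2 - u

h(u) = 2u^3 - 3u^2 - u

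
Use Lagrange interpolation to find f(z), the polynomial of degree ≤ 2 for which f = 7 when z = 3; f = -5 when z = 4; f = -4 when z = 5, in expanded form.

f(z) = (13/2)z^2 - (115/2)z + 121

Build the Lagrange basis polynomials:
L_0(z) = (z - 4)(z - 5) / [2] = (1/2)z^2 - (9/2)z + 10
L_1(z) = (z - 3)(z - 5) / [-1] = -z^2 + 8z - 15
L_2(z) = (z - 3)(z - 4) / [2] = (1/2)z^2 - (7/2)z + 6
f(z) = 7·L_0 + (-5)·L_1 + (-4)·L_2
  7·L_0(z) = (7/2)z^2 - (63/2)z + 70
  (-5)·L_1(z) = 5z^2 - 40z + 75
  (-4)·L_2(z) = -2z^2 + 14z - 24
Adding term by term: (13/2)z^2 - (115/2)z + 121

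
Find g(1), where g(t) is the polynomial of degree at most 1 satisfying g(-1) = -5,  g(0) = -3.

Evaluate each Lagrange basis at t = 1:
L_0(1) = (1)/[(-1)] = -1
L_1(1) = (2)/[(1)] = 2
Sum: (-5)·(-1) + (-3)·(2) = -1

-1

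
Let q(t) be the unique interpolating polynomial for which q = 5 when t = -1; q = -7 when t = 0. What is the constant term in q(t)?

Build the Lagrange basis polynomials:
L_0(t) = t / [-1] = -t
L_1(t) = (t + 1) / [1] = t + 1
q(t) = 5·L_0 + (-7)·L_1
Only the constant term is needed; take it from each L_i and combine:
5·(0) + (-7)·(1) = -7

-7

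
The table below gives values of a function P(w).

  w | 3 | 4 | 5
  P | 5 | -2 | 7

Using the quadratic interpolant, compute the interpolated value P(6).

Evaluate each Lagrange basis at w = 6:
L_0(6) = (2)·(1)/[(-1)·(-2)] = 1
L_1(6) = (3)·(1)/[(1)·(-1)] = -3
L_2(6) = (3)·(2)/[(2)·(1)] = 3
Sum: 5·(1) + (-2)·(-3) + 7·(3) = 32

32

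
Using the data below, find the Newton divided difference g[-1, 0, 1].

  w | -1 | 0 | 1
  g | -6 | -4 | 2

2

g[-1,0] = (-4 - (-6)) / (0 - (-1)) = 2
g[0,1] = (2 - (-4)) / (1 - 0) = 6
g[-1,0,1] = (6 - 2) / (1 - (-1)) = 2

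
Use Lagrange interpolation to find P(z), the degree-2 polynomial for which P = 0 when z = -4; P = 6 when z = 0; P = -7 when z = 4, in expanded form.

L_0(z) = z(z - 4) / [32] = (1/32)z^2 - (1/8)z
L_1(z) = (z + 4)(z - 4) / [-16] = -(1/16)z^2 + 1
L_2(z) = (z + 4)z / [32] = (1/32)z^2 + (1/8)z
P(z) = 0·L_0 + 6·L_1 + (-7)·L_2
  0·L_0(z) = 0
  6·L_1(z) = -(3/8)z^2 + 6
  (-7)·L_2(z) = -(7/32)z^2 - (7/8)z
Adding term by term: -(19/32)z^2 - (7/8)z + 6

P(z) = -(19/32)z^2 - (7/8)z + 6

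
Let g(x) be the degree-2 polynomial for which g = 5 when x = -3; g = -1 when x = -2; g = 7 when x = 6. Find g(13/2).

389/36

Evaluate each Lagrange basis at x = 13/2:
L_0(13/2) = (17/2)·(1/2)/[(-1)·(-9)] = 17/36
L_1(13/2) = (19/2)·(1/2)/[(1)·(-8)] = -19/32
L_2(13/2) = (19/2)·(17/2)/[(9)·(8)] = 323/288
Sum: 5·(17/36) + (-1)·(-19/32) + 7·(323/288) = 389/36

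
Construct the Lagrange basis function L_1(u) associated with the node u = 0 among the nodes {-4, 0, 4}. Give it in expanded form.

L_1(u) = -(1/16)u^2 + 1

L_1(u) = (u + 4)(u - 4) / [(4)·(-4)]
       = (u^2 - 16) / (-16)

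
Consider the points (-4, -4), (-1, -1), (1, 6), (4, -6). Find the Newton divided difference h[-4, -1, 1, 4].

-1/4

h[-4,-1] = (-1 - (-4)) / (-1 - (-4)) = 1
h[-1,1] = (6 - (-1)) / (1 - (-1)) = 7/2
h[1,4] = (-6 - 6) / (4 - 1) = -4
h[-4,-1,1] = (7/2 - 1) / (1 - (-4)) = 1/2
h[-1,1,4] = (-4 - 7/2) / (4 - (-1)) = -3/2
h[-4,-1,1,4] = (-3/2 - 1/2) / (4 - (-4)) = -1/4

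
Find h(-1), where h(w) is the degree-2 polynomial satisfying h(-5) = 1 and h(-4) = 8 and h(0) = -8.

13/5

Evaluate each Lagrange basis at w = -1:
L_0(-1) = (3)·(-1)/[(-1)·(-5)] = -3/5
L_1(-1) = (4)·(-1)/[(1)·(-4)] = 1
L_2(-1) = (4)·(3)/[(5)·(4)] = 3/5
Sum: 1·(-3/5) + 8·(1) + (-8)·(3/5) = 13/5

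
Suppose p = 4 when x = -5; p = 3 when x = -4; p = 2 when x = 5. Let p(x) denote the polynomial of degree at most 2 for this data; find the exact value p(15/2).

Using Newton's divided-difference form:
p[-5,-4] = (3 - 4) / (-4 - (-5)) = -1
p[-4,5] = (2 - 3) / (5 - (-4)) = -1/9
p[-5,-4,5] = (-1/9 - (-1)) / (5 - (-5)) = 4/45
p(15/2) = 4 + (-1)·(25/2) + (4/45)·(25/2)·(23/2) = 77/18

77/18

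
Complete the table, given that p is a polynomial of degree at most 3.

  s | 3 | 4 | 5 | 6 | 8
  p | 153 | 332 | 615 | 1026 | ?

The 4 known values determine p uniquely (degree ≤ 3).
Evaluate each Lagrange basis at s = 8:
L_0(8) = (4)·(3)·(2)/[(-1)·(-2)·(-3)] = -4
L_1(8) = (5)·(3)·(2)/[(1)·(-1)·(-2)] = 15
L_2(8) = (5)·(4)·(2)/[(2)·(1)·(-1)] = -20
L_3(8) = (5)·(4)·(3)/[(3)·(2)·(1)] = 10
Sum: 153·(-4) + 332·(15) + 615·(-20) + 1026·(10) = 2328

2328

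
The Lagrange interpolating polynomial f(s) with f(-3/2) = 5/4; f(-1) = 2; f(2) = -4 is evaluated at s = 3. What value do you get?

-10

L_0(3) = (4)·(1)/[(-1/2)·(-7/2)] = 16/7
L_1(3) = (9/2)·(1)/[(1/2)·(-3)] = -3
L_2(3) = (9/2)·(4)/[(7/2)·(3)] = 12/7
Sum: 5/4·(16/7) + 2·(-3) + (-4)·(12/7) = -10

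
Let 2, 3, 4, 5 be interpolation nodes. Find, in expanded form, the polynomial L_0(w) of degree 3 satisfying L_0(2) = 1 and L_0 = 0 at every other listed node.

L_0(w) = -(1/6)w^3 + 2w^2 - (47/6)w + 10

L_0(w) = (w - 3)(w - 4)(w - 5) / [(-1)·(-2)·(-3)]
       = (w^3 - 12w^2 + 47w - 60) / (-6)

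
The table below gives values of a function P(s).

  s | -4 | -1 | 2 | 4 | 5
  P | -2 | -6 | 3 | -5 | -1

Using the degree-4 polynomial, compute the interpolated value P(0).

Using Newton's divided-difference form:
P[-4,-1] = (-6 - (-2)) / (-1 - (-4)) = -4/3
P[-1,2] = (3 - (-6)) / (2 - (-1)) = 3
P[2,4] = (-5 - 3) / (4 - 2) = -4
P[4,5] = (-1 - (-5)) / (5 - 4) = 4
P[-4,-1,2] = (3 - (-4/3)) / (2 - (-4)) = 13/18
P[-1,2,4] = (-4 - 3) / (4 - (-1)) = -7/5
P[2,4,5] = (4 - (-4)) / (5 - 2) = 8/3
P[-4,-1,2,4] = (-7/5 - 13/18) / (4 - (-4)) = -191/720
P[-1,2,4,5] = (8/3 - (-7/5)) / (5 - (-1)) = 61/90
P[-4,-1,2,4,5] = (61/90 - (-191/720)) / (5 - (-4)) = 679/6480
P(0) = -2 + (-4/3)·(4) + (13/18)·(4)·(1) + (-191/720)·(4)·(1)·(-2) + (679/6480)·(4)·(1)·(-2)·(-4) = 167/162

167/162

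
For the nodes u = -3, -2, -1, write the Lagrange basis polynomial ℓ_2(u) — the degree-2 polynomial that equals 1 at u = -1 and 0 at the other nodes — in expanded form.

ℓ_2(u) = (1/2)u^2 + (5/2)u + 3

ℓ_2(u) = (u + 3)(u + 2) / [(2)·(1)]
       = (u^2 + 5u + 6) / (2)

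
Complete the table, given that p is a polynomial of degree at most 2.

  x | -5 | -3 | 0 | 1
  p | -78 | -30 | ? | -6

The 3 known values determine p uniquely (degree ≤ 2).
Evaluate each Lagrange basis at x = 0:
L_0(0) = (3)·(-1)/[(-2)·(-6)] = -1/4
L_1(0) = (5)·(-1)/[(2)·(-4)] = 5/8
L_2(0) = (5)·(3)/[(6)·(4)] = 5/8
Sum: (-78)·(-1/4) + (-30)·(5/8) + (-6)·(5/8) = -3

-3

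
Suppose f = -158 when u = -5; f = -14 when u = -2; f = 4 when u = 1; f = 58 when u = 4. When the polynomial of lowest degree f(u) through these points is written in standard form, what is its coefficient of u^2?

-1

Build the Lagrange basis polynomials:
L_0(u) = (u + 2)(u - 1)(u - 4) / [-162] = -(1/162)u^3 + (1/54)u^2 + (1/27)u - 4/81
L_1(u) = (u + 5)(u - 1)(u - 4) / [54] = (1/54)u^3 - (7/18)u + 10/27
L_2(u) = (u + 5)(u + 2)(u - 4) / [-54] = -(1/54)u^3 - (1/18)u^2 + (1/3)u + 20/27
L_3(u) = (u + 5)(u + 2)(u - 1) / [162] = (1/162)u^3 + (1/27)u^2 + (1/54)u - 5/81
f(u) = (-158)·L_0 + (-14)·L_1 + 4·L_2 + 58·L_3
Only the coefficient of u^2 is needed; take it from each L_i and combine:
(-158)·(1/54) + (-14)·(0) + 4·(-1/18) + 58·(1/27) = -1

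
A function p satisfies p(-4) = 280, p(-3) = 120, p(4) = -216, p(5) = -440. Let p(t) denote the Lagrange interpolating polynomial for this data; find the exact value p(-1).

4

Evaluate each Lagrange basis at t = -1:
L_0(-1) = (2)·(-5)·(-6)/[(-1)·(-8)·(-9)] = -5/6
L_1(-1) = (3)·(-5)·(-6)/[(1)·(-7)·(-8)] = 45/28
L_2(-1) = (3)·(2)·(-6)/[(8)·(7)·(-1)] = 9/14
L_3(-1) = (3)·(2)·(-5)/[(9)·(8)·(1)] = -5/12
Sum: 280·(-5/6) + 120·(45/28) + (-216)·(9/14) + (-440)·(-5/12) = 4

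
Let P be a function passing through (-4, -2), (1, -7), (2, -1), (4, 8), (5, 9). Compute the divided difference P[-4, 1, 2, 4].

-5/24

P[-4,1] = (-7 - (-2)) / (1 - (-4)) = -1
P[1,2] = (-1 - (-7)) / (2 - 1) = 6
P[2,4] = (8 - (-1)) / (4 - 2) = 9/2
P[-4,1,2] = (6 - (-1)) / (2 - (-4)) = 7/6
P[1,2,4] = (9/2 - 6) / (4 - 1) = -1/2
P[-4,1,2,4] = (-1/2 - 7/6) / (4 - (-4)) = -5/24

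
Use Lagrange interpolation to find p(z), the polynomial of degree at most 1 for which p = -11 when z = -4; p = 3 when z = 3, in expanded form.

Build the Lagrange basis polynomials:
L_0(z) = (z - 3) / [-7] = -(1/7)z + 3/7
L_1(z) = (z + 4) / [7] = (1/7)z + 4/7
p(z) = (-11)·L_0 + 3·L_1
  (-11)·L_0(z) = (11/7)z - 33/7
  3·L_1(z) = (3/7)z + 12/7
Adding term by term: 2z - 3

p(z) = 2z - 3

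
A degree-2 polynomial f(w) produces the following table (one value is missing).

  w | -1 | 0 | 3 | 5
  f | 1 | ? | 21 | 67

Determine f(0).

The 3 known values determine f uniquely (degree ≤ 2).
L_0(0) = (-3)·(-5)/[(-4)·(-6)] = 5/8
L_1(0) = (1)·(-5)/[(4)·(-2)] = 5/8
L_2(0) = (1)·(-3)/[(6)·(2)] = -1/4
Sum: 1·(5/8) + 21·(5/8) + 67·(-1/4) = -3

-3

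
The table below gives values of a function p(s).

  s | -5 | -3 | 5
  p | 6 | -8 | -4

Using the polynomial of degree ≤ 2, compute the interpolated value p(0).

-71/4

Evaluate each Lagrange basis at s = 0:
L_0(0) = (3)·(-5)/[(-2)·(-10)] = -3/4
L_1(0) = (5)·(-5)/[(2)·(-8)] = 25/16
L_2(0) = (5)·(3)/[(10)·(8)] = 3/16
Sum: 6·(-3/4) + (-8)·(25/16) + (-4)·(3/16) = -71/4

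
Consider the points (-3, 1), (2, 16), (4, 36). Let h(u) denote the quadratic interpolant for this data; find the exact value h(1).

9

L_0(1) = (-1)·(-3)/[(-5)·(-7)] = 3/35
L_1(1) = (4)·(-3)/[(5)·(-2)] = 6/5
L_2(1) = (4)·(-1)/[(7)·(2)] = -2/7
Sum: 1·(3/35) + 16·(6/5) + 36·(-2/7) = 9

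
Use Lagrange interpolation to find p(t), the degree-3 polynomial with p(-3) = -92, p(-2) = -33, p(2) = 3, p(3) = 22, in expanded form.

L_0(t) = (t + 2)(t - 2)(t - 3) / [-30] = -(1/30)t^3 + (1/10)t^2 + (2/15)t - 2/5
L_1(t) = (t + 3)(t - 2)(t - 3) / [20] = (1/20)t^3 - (1/10)t^2 - (9/20)t + 9/10
L_2(t) = (t + 3)(t + 2)(t - 3) / [-20] = -(1/20)t^3 - (1/10)t^2 + (9/20)t + 9/10
L_3(t) = (t + 3)(t + 2)(t - 2) / [30] = (1/30)t^3 + (1/10)t^2 - (2/15)t - 2/5
p(t) = (-92)·L_0 + (-33)·L_1 + 3·L_2 + 22·L_3
  (-92)·L_0(t) = (46/15)t^3 - (46/5)t^2 - (184/15)t + 184/5
  (-33)·L_1(t) = -(33/20)t^3 + (33/10)t^2 + (297/20)t - 297/10
  3·L_2(t) = -(3/20)t^3 - (3/10)t^2 + (27/20)t + 27/10
  22·L_3(t) = (11/15)t^3 + (11/5)t^2 - (44/15)t - 44/5
Adding term by term: 2t^3 - 4t^2 + t + 1

p(t) = 2t^3 - 4t^2 + t + 1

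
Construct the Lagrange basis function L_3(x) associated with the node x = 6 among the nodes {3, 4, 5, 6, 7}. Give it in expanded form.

L_3(x) = (x - 3)(x - 4)(x - 5)(x - 7) / [(3)·(2)·(1)·(-1)]
       = (x^4 - 19x^3 + 131x^2 - 389x + 420) / (-6)

L_3(x) = -(1/6)x^4 + (19/6)x^3 - (131/6)x^2 + (389/6)x - 70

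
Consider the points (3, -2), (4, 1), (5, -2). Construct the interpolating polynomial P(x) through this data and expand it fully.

Newton's divided differences:
P[3,4] = (1 - (-2)) / (4 - 3) = 3
P[4,5] = (-2 - 1) / (5 - 4) = -3
P[3,4,5] = (-3 - 3) / (5 - 3) = -3
P(x) = -2 + 3·(x - 3) + (-3)·(x - 3)(x - 4)
Expanding: P(x) = -3x^2 + 24x - 47

P(x) = -3x^2 + 24x - 47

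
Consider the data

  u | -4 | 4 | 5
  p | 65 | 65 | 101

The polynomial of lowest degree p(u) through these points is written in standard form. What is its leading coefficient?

L_0(u) = (u - 4)(u - 5) / [72] = (1/72)u^2 - (1/8)u + 5/18
L_1(u) = (u + 4)(u - 5) / [-8] = -(1/8)u^2 + (1/8)u + 5/2
L_2(u) = (u + 4)(u - 4) / [9] = (1/9)u^2 - 16/9
p(u) = 65·L_0 + 65·L_1 + 101·L_2
Only the coefficient of u^2 is needed; take it from each L_i and combine:
65·(1/72) + 65·(-1/8) + 101·(1/9) = 4

4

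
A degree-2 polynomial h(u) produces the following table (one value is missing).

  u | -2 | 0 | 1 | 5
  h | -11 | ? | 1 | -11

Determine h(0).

The 3 known values determine h uniquely (degree ≤ 2).
Evaluate each Lagrange basis at u = 0:
L_0(0) = (-1)·(-5)/[(-3)·(-7)] = 5/21
L_1(0) = (2)·(-5)/[(3)·(-4)] = 5/6
L_2(0) = (2)·(-1)/[(7)·(4)] = -1/14
Sum: (-11)·(5/21) + 1·(5/6) + (-11)·(-1/14) = -1

-1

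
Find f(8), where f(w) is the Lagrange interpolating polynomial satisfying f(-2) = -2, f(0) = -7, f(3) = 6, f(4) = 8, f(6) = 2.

-169/9

Evaluate each Lagrange basis at w = 8:
L_0(8) = (8)·(5)·(4)·(2)/[(-2)·(-5)·(-6)·(-8)] = 2/3
L_1(8) = (10)·(5)·(4)·(2)/[(2)·(-3)·(-4)·(-6)] = -25/9
L_2(8) = (10)·(8)·(4)·(2)/[(5)·(3)·(-1)·(-3)] = 128/9
L_3(8) = (10)·(8)·(5)·(2)/[(6)·(4)·(1)·(-2)] = -50/3
L_4(8) = (10)·(8)·(5)·(4)/[(8)·(6)·(3)·(2)] = 50/9
Sum: (-2)·(2/3) + (-7)·(-25/9) + 6·(128/9) + 8·(-50/3) + 2·(50/9) = -169/9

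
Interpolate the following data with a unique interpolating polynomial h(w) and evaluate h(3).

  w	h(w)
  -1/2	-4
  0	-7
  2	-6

23/10

Evaluate each Lagrange basis at w = 3:
L_0(3) = (3)·(1)/[(-1/2)·(-5/2)] = 12/5
L_1(3) = (7/2)·(1)/[(1/2)·(-2)] = -7/2
L_2(3) = (7/2)·(3)/[(5/2)·(2)] = 21/10
Sum: (-4)·(12/5) + (-7)·(-7/2) + (-6)·(21/10) = 23/10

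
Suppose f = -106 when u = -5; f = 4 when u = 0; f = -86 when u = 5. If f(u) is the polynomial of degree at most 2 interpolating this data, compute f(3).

L_0(3) = (3)·(-2)/[(-5)·(-10)] = -3/25
L_1(3) = (8)·(-2)/[(5)·(-5)] = 16/25
L_2(3) = (8)·(3)/[(10)·(5)] = 12/25
Sum: (-106)·(-3/25) + 4·(16/25) + (-86)·(12/25) = -26

-26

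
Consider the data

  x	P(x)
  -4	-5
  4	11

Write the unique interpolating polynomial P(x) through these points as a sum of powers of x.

Build the Lagrange basis polynomials:
L_0(x) = (x - 4) / [-8] = -(1/8)x + 1/2
L_1(x) = (x + 4) / [8] = (1/8)x + 1/2
P(x) = (-5)·L_0 + 11·L_1
  (-5)·L_0(x) = (5/8)x - 5/2
  11·L_1(x) = (11/8)x + 11/2
Adding term by term: 2x + 3

P(x) = 2x + 3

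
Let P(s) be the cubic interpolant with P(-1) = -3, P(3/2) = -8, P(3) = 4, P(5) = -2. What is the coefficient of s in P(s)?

Build the Lagrange basis polynomials:
L_0(s) = (s - 3/2)(s - 3)(s - 5) / [-60] = -(1/60)s^3 + (19/120)s^2 - (9/20)s + 3/8
L_1(s) = (s + 1)(s - 3)(s - 5) / [105/8] = (8/105)s^3 - (8/15)s^2 + (8/15)s + 8/7
L_2(s) = (s + 1)(s - 3/2)(s - 5) / [-12] = -(1/12)s^3 + (11/24)s^2 - (1/12)s - 5/8
L_3(s) = (s + 1)(s - 3/2)(s - 3) / [42] = (1/42)s^3 - (1/12)s^2 + 3/28
P(s) = (-3)·L_0 + (-8)·L_1 + 4·L_2 + (-2)·L_3
Only the coefficient of s is needed; take it from each L_i and combine:
(-3)·(-9/20) + (-8)·(8/15) + 4·(-1/12) + (-2)·(0) = -13/4

-13/4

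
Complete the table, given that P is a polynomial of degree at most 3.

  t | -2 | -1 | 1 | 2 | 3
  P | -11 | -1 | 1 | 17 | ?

The 4 known values determine P uniquely (degree ≤ 3).
Evaluate each Lagrange basis at t = 3:
L_0(3) = (4)·(2)·(1)/[(-1)·(-3)·(-4)] = -2/3
L_1(3) = (5)·(2)·(1)/[(1)·(-2)·(-3)] = 5/3
L_2(3) = (5)·(4)·(1)/[(3)·(2)·(-1)] = -10/3
L_3(3) = (5)·(4)·(2)/[(4)·(3)·(1)] = 10/3
Sum: (-11)·(-2/3) + (-1)·(5/3) + 1·(-10/3) + 17·(10/3) = 59

59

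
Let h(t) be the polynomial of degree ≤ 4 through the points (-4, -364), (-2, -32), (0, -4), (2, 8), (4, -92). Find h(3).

L_0(3) = (5)·(3)·(1)·(-1)/[(-2)·(-4)·(-6)·(-8)] = -5/128
L_1(3) = (7)·(3)·(1)·(-1)/[(2)·(-2)·(-4)·(-6)] = 7/32
L_2(3) = (7)·(5)·(1)·(-1)/[(4)·(2)·(-2)·(-4)] = -35/64
L_3(3) = (7)·(5)·(3)·(-1)/[(6)·(4)·(2)·(-2)] = 35/32
L_4(3) = (7)·(5)·(3)·(1)/[(8)·(6)·(4)·(2)] = 35/128
Sum: (-364)·(-5/128) + (-32)·(7/32) + (-4)·(-35/64) + 8·(35/32) + (-92)·(35/128) = -7

-7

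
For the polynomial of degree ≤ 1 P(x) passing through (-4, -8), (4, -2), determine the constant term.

Build the Lagrange basis polynomials:
L_0(x) = (x - 4) / [-8] = -(1/8)x + 1/2
L_1(x) = (x + 4) / [8] = (1/8)x + 1/2
P(x) = (-8)·L_0 + (-2)·L_1
Only the constant term is needed; take it from each L_i and combine:
(-8)·(1/2) + (-2)·(1/2) = -5

-5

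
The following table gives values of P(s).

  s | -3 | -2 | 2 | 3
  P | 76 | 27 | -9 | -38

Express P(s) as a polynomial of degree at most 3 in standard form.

P(s) = -2s^3 + 2s^2 - s + 1

Newton's divided differences:
P[-3,-2] = (27 - 76) / (-2 - (-3)) = -49
P[-2,2] = (-9 - 27) / (2 - (-2)) = -9
P[2,3] = (-38 - (-9)) / (3 - 2) = -29
P[-3,-2,2] = (-9 - (-49)) / (2 - (-3)) = 8
P[-2,2,3] = (-29 - (-9)) / (3 - (-2)) = -4
P[-3,-2,2,3] = (-4 - 8) / (3 - (-3)) = -2
P(s) = 76 + (-49)·(s + 3) + 8·(s + 3)(s + 2) + (-2)·(s + 3)(s + 2)(s - 2)
Expanding: P(s) = -2s^3 + 2s^2 - s + 1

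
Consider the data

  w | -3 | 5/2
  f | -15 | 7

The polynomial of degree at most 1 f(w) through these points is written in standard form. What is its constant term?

-3

Build the Lagrange basis polynomials:
L_0(w) = (w - 5/2) / [-11/2] = -(2/11)w + 5/11
L_1(w) = (w + 3) / [11/2] = (2/11)w + 6/11
f(w) = (-15)·L_0 + 7·L_1
Only the constant term is needed; take it from each L_i and combine:
(-15)·(5/11) + 7·(6/11) = -3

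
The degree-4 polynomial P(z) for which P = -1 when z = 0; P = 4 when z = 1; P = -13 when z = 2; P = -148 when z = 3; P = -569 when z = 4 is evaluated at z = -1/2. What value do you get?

-23/16

Using Newton's divided-difference form:
P[0,1] = (4 - (-1)) / (1 - 0) = 5
P[1,2] = (-13 - 4) / (2 - 1) = -17
P[2,3] = (-148 - (-13)) / (3 - 2) = -135
P[3,4] = (-569 - (-148)) / (4 - 3) = -421
P[0,1,2] = (-17 - 5) / (2 - 0) = -11
P[1,2,3] = (-135 - (-17)) / (3 - 1) = -59
P[2,3,4] = (-421 - (-135)) / (4 - 2) = -143
P[0,1,2,3] = (-59 - (-11)) / (3 - 0) = -16
P[1,2,3,4] = (-143 - (-59)) / (4 - 1) = -28
P[0,1,2,3,4] = (-28 - (-16)) / (4 - 0) = -3
P(-1/2) = -1 + 5·(-1/2) + (-11)·(-1/2)·(-3/2) + (-16)·(-1/2)·(-3/2)·(-5/2) + (-3)·(-1/2)·(-3/2)·(-5/2)·(-7/2) = -23/16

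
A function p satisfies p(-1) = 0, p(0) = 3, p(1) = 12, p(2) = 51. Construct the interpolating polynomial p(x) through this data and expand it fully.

Newton's divided differences:
p[-1,0] = (3 - 0) / (0 - (-1)) = 3
p[0,1] = (12 - 3) / (1 - 0) = 9
p[1,2] = (51 - 12) / (2 - 1) = 39
p[-1,0,1] = (9 - 3) / (1 - (-1)) = 3
p[0,1,2] = (39 - 9) / (2 - 0) = 15
p[-1,0,1,2] = (15 - 3) / (2 - (-1)) = 4
p(x) = 3·(x + 1) + 3·(x + 1)x + 4·(x + 1)x(x - 1)
Expanding: p(x) = 4x^3 + 3x^2 + 2x + 3

p(x) = 4x^3 + 3x^2 + 2x + 3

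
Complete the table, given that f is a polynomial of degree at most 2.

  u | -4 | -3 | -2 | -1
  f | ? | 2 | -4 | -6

The 3 known values determine f uniquely (degree ≤ 2).
Evaluate each Lagrange basis at u = -4:
L_0(-4) = (-2)·(-3)/[(-1)·(-2)] = 3
L_1(-4) = (-1)·(-3)/[(1)·(-1)] = -3
L_2(-4) = (-1)·(-2)/[(2)·(1)] = 1
Sum: 2·(3) + (-4)·(-3) + (-6)·(1) = 12

12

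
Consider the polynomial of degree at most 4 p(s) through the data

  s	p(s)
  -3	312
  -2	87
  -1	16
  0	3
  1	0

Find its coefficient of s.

L_0(s) = (s + 2)(s + 1)s(s - 1) / [24] = (1/24)s^4 + (1/12)s^3 - (1/24)s^2 - (1/12)s
L_1(s) = (s + 3)(s + 1)s(s - 1) / [-6] = -(1/6)s^4 - (1/2)s^3 + (1/6)s^2 + (1/2)s
L_2(s) = (s + 3)(s + 2)s(s - 1) / [4] = (1/4)s^4 + s^3 + (1/4)s^2 - (3/2)s
L_3(s) = (s + 3)(s + 2)(s + 1)(s - 1) / [-6] = -(1/6)s^4 - (5/6)s^3 - (5/6)s^2 + (5/6)s + 1
L_4(s) = (s + 3)(s + 2)(s + 1)s / [24] = (1/24)s^4 + (1/4)s^3 + (11/24)s^2 + (1/4)s
p(s) = 312·L_0 + 87·L_1 + 16·L_2 + 3·L_3 + 0·L_4
Only the coefficient of s is needed; take it from each L_i and combine:
312·(-1/12) + 87·(1/2) + 16·(-3/2) + 3·(5/6) + 0·(1/4) = -4

-4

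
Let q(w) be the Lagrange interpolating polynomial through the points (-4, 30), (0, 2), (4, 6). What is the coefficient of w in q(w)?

-3

Build the Lagrange basis polynomials:
L_0(w) = w(w - 4) / [32] = (1/32)w^2 - (1/8)w
L_1(w) = (w + 4)(w - 4) / [-16] = -(1/16)w^2 + 1
L_2(w) = (w + 4)w / [32] = (1/32)w^2 + (1/8)w
q(w) = 30·L_0 + 2·L_1 + 6·L_2
Only the coefficient of w is needed; take it from each L_i and combine:
30·(-1/8) + 2·(0) + 6·(1/8) = -3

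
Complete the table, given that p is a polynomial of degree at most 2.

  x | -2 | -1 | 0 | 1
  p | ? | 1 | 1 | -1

-1

The 3 known values determine p uniquely (degree ≤ 2).
Evaluate each Lagrange basis at x = -2:
L_0(-2) = (-2)·(-3)/[(-1)·(-2)] = 3
L_1(-2) = (-1)·(-3)/[(1)·(-1)] = -3
L_2(-2) = (-1)·(-2)/[(2)·(1)] = 1
Sum: 1·(3) + 1·(-3) + (-1)·(1) = -1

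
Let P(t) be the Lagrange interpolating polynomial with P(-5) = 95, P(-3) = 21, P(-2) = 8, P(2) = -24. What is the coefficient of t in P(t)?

Build the Lagrange basis polynomials:
L_0(t) = (t + 3)(t + 2)(t - 2) / [-42] = -(1/42)t^3 - (1/14)t^2 + (2/21)t + 2/7
L_1(t) = (t + 5)(t + 2)(t - 2) / [10] = (1/10)t^3 + (1/2)t^2 - (2/5)t - 2
L_2(t) = (t + 5)(t + 3)(t - 2) / [-12] = -(1/12)t^3 - (1/2)t^2 + (1/12)t + 5/2
L_3(t) = (t + 5)(t + 3)(t + 2) / [140] = (1/140)t^3 + (1/14)t^2 + (31/140)t + 3/14
P(t) = 95·L_0 + 21·L_1 + 8·L_2 + (-24)·L_3
Only the coefficient of t is needed; take it from each L_i and combine:
95·(2/21) + 21·(-2/5) + 8·(1/12) + (-24)·(31/140) = -4

-4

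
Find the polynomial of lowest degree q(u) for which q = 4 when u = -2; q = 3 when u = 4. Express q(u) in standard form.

Build the Lagrange basis polynomials:
L_0(u) = (u - 4) / [-6] = -(1/6)u + 2/3
L_1(u) = (u + 2) / [6] = (1/6)u + 1/3
q(u) = 4·L_0 + 3·L_1
  4·L_0(u) = -(2/3)u + 8/3
  3·L_1(u) = (1/2)u + 1
Adding term by term: -(1/6)u + 11/3

q(u) = -(1/6)u + 11/3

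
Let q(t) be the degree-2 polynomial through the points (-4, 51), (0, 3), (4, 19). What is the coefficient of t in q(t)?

L_0(t) = t(t - 4) / [32] = (1/32)t^2 - (1/8)t
L_1(t) = (t + 4)(t - 4) / [-16] = -(1/16)t^2 + 1
L_2(t) = (t + 4)t / [32] = (1/32)t^2 + (1/8)t
q(t) = 51·L_0 + 3·L_1 + 19·L_2
Only the coefficient of t is needed; take it from each L_i and combine:
51·(-1/8) + 3·(0) + 19·(1/8) = -4

-4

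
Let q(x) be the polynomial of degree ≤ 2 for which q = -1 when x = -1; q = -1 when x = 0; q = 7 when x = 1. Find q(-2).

Using Newton's divided-difference form:
q[-1,0] = (-1 - (-1)) / (0 - (-1)) = 0
q[0,1] = (7 - (-1)) / (1 - 0) = 8
q[-1,0,1] = (8 - 0) / (1 - (-1)) = 4
q(-2) = -1 + 0·(-1) + 4·(-1)·(-2) = 7

7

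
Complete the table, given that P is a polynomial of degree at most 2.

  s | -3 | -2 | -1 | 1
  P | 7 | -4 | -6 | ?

17

The 3 known values determine P uniquely (degree ≤ 2).
L_0(1) = (3)·(2)/[(-1)·(-2)] = 3
L_1(1) = (4)·(2)/[(1)·(-1)] = -8
L_2(1) = (4)·(3)/[(2)·(1)] = 6
Sum: 7·(3) + (-4)·(-8) + (-6)·(6) = 17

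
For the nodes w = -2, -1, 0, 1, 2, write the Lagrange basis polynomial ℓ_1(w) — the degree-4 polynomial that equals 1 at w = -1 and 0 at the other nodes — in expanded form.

ℓ_1(w) = -(1/6)w^4 + (1/6)w^3 + (2/3)w^2 - (2/3)w

ℓ_1(w) = (w + 2)w(w - 1)(w - 2) / [(1)·(-1)·(-2)·(-3)]
       = (w^4 - w^3 - 4w^2 + 4w) / (-6)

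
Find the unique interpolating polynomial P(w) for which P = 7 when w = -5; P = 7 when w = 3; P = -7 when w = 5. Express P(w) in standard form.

Newton's divided differences:
P[-5,3] = (7 - 7) / (3 - (-5)) = 0
P[3,5] = (-7 - 7) / (5 - 3) = -7
P[-5,3,5] = (-7 - 0) / (5 - (-5)) = -7/10
P(w) = 7 + (-7/10)·(w + 5)(w - 3)
Expanding: P(w) = -(7/10)w^2 - (7/5)w + 35/2

P(w) = -(7/10)w^2 - (7/5)w + 35/2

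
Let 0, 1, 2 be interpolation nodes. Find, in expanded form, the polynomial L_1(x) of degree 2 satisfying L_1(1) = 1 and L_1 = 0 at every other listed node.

L_1(x) = -x^2 + 2x

L_1(x) = x(x - 2) / [(1)·(-1)]
       = (x^2 - 2x) / (-1)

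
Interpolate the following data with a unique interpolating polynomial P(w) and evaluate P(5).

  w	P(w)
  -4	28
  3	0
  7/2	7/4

L_0(5) = (2)·(3/2)/[(-7)·(-15/2)] = 2/35
L_1(5) = (9)·(3/2)/[(7)·(-1/2)] = -27/7
L_2(5) = (9)·(2)/[(15/2)·(1/2)] = 24/5
Sum: 28·(2/35) + 0 + 7/4·(24/5) = 10

10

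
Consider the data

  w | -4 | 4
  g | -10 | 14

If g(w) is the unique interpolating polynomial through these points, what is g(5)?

17

Evaluate each Lagrange basis at w = 5:
L_0(5) = (1)/[(-8)] = -1/8
L_1(5) = (9)/[(8)] = 9/8
Sum: (-10)·(-1/8) + 14·(9/8) = 17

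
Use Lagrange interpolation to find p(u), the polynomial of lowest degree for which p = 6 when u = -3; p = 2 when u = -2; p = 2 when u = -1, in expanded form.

L_0(u) = (u + 2)(u + 1) / [2] = (1/2)u^2 + (3/2)u + 1
L_1(u) = (u + 3)(u + 1) / [-1] = -u^2 - 4u - 3
L_2(u) = (u + 3)(u + 2) / [2] = (1/2)u^2 + (5/2)u + 3
p(u) = 6·L_0 + 2·L_1 + 2·L_2
  6·L_0(u) = 3u^2 + 9u + 6
  2·L_1(u) = -2u^2 - 8u - 6
  2·L_2(u) = u^2 + 5u + 6
Adding term by term: 2u^2 + 6u + 6

p(u) = 2u^2 + 6u + 6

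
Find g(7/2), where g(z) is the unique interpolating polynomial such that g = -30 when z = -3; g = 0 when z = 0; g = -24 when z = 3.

Evaluate each Lagrange basis at z = 7/2:
L_0(7/2) = (7/2)·(1/2)/[(-3)·(-6)] = 7/72
L_1(7/2) = (13/2)·(1/2)/[(3)·(-3)] = -13/36
L_2(7/2) = (13/2)·(7/2)/[(6)·(3)] = 91/72
Sum: (-30)·(7/72) + 0 + (-24)·(91/72) = -133/4

-133/4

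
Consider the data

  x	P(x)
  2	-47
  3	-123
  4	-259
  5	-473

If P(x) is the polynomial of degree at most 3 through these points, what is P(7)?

-1207

Evaluate each Lagrange basis at x = 7:
L_0(7) = (4)·(3)·(2)/[(-1)·(-2)·(-3)] = -4
L_1(7) = (5)·(3)·(2)/[(1)·(-1)·(-2)] = 15
L_2(7) = (5)·(4)·(2)/[(2)·(1)·(-1)] = -20
L_3(7) = (5)·(4)·(3)/[(3)·(2)·(1)] = 10
Sum: (-47)·(-4) + (-123)·(15) + (-259)·(-20) + (-473)·(10) = -1207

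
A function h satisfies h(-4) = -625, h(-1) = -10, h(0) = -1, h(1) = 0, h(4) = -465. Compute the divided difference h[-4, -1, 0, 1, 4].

-2

h[-4,-1] = (-10 - (-625)) / (-1 - (-4)) = 205
h[-1,0] = (-1 - (-10)) / (0 - (-1)) = 9
h[0,1] = (0 - (-1)) / (1 - 0) = 1
h[1,4] = (-465 - 0) / (4 - 1) = -155
h[-4,-1,0] = (9 - 205) / (0 - (-4)) = -49
h[-1,0,1] = (1 - 9) / (1 - (-1)) = -4
h[0,1,4] = (-155 - 1) / (4 - 0) = -39
h[-4,-1,0,1] = (-4 - (-49)) / (1 - (-4)) = 9
h[-1,0,1,4] = (-39 - (-4)) / (4 - (-1)) = -7
h[-4,-1,0,1,4] = (-7 - 9) / (4 - (-4)) = -2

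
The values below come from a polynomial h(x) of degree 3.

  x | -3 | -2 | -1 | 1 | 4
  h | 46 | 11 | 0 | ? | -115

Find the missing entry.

The 4 known values determine h uniquely (degree ≤ 3).
Evaluate each Lagrange basis at x = 1:
L_0(1) = (3)·(2)·(-3)/[(-1)·(-2)·(-7)] = 9/7
L_1(1) = (4)·(2)·(-3)/[(1)·(-1)·(-6)] = -4
L_2(1) = (4)·(3)·(-3)/[(2)·(1)·(-5)] = 18/5
L_3(1) = (4)·(3)·(2)/[(7)·(6)·(5)] = 4/35
Sum: 46·(9/7) + 11·(-4) + 0 + (-115)·(4/35) = 2

2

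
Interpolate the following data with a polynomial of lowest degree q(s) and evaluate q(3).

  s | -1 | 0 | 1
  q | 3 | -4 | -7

-1

Evaluate each Lagrange basis at s = 3:
L_0(3) = (3)·(2)/[(-1)·(-2)] = 3
L_1(3) = (4)·(2)/[(1)·(-1)] = -8
L_2(3) = (4)·(3)/[(2)·(1)] = 6
Sum: 3·(3) + (-4)·(-8) + (-7)·(6) = -1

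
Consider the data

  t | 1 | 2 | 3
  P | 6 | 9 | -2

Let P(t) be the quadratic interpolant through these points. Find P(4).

L_0(4) = (2)·(1)/[(-1)·(-2)] = 1
L_1(4) = (3)·(1)/[(1)·(-1)] = -3
L_2(4) = (3)·(2)/[(2)·(1)] = 3
Sum: 6·(1) + 9·(-3) + (-2)·(3) = -27

-27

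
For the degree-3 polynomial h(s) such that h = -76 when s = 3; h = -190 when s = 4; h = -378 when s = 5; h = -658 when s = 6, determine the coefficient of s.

Build the Lagrange basis polynomials:
L_0(s) = (s - 4)(s - 5)(s - 6) / [-6] = -(1/6)s^3 + (5/2)s^2 - (37/3)s + 20
L_1(s) = (s - 3)(s - 5)(s - 6) / [2] = (1/2)s^3 - 7s^2 + (63/2)s - 45
L_2(s) = (s - 3)(s - 4)(s - 6) / [-2] = -(1/2)s^3 + (13/2)s^2 - 27s + 36
L_3(s) = (s - 3)(s - 4)(s - 5) / [6] = (1/6)s^3 - 2s^2 + (47/6)s - 10
h(s) = (-76)·L_0 + (-190)·L_1 + (-378)·L_2 + (-658)·L_3
Only the coefficient of s is needed; take it from each L_i and combine:
(-76)·(-37/3) + (-190)·(63/2) + (-378)·(-27) + (-658)·(47/6) = 4

4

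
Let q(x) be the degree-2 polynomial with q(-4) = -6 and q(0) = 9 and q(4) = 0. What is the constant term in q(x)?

9

Build the Lagrange basis polynomials:
L_0(x) = x(x - 4) / [32] = (1/32)x^2 - (1/8)x
L_1(x) = (x + 4)(x - 4) / [-16] = -(1/16)x^2 + 1
L_2(x) = (x + 4)x / [32] = (1/32)x^2 + (1/8)x
q(x) = (-6)·L_0 + 9·L_1 + 0·L_2
Only the constant term is needed; take it from each L_i and combine:
(-6)·(0) + 9·(1) + 0·(0) = 9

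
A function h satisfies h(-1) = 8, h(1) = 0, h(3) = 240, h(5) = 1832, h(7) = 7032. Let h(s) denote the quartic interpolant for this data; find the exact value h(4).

753

Evaluate each Lagrange basis at s = 4:
L_0(4) = (3)·(1)·(-1)·(-3)/[(-2)·(-4)·(-6)·(-8)] = 3/128
L_1(4) = (5)·(1)·(-1)·(-3)/[(2)·(-2)·(-4)·(-6)] = -5/32
L_2(4) = (5)·(3)·(-1)·(-3)/[(4)·(2)·(-2)·(-4)] = 45/64
L_3(4) = (5)·(3)·(1)·(-3)/[(6)·(4)·(2)·(-2)] = 15/32
L_4(4) = (5)·(3)·(1)·(-1)/[(8)·(6)·(4)·(2)] = -5/128
Sum: 8·(3/128) + 0 + 240·(45/64) + 1832·(15/32) + 7032·(-5/128) = 753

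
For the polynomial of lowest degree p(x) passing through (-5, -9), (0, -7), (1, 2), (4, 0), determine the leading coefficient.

L_0(x) = x(x - 1)(x - 4) / [-270] = -(1/270)x^3 + (1/54)x^2 - (2/135)x
L_1(x) = (x + 5)(x - 1)(x - 4) / [20] = (1/20)x^3 - (21/20)x + 1
L_2(x) = (x + 5)x(x - 4) / [-18] = -(1/18)x^3 - (1/18)x^2 + (10/9)x
L_3(x) = (x + 5)x(x - 1) / [108] = (1/108)x^3 + (1/27)x^2 - (5/108)x
p(x) = (-9)·L_0 + (-7)·L_1 + 2·L_2 + 0·L_3
Only the coefficient of x^3 is needed; take it from each L_i and combine:
(-9)·(-1/270) + (-7)·(1/20) + 2·(-1/18) + 0·(1/108) = -77/180

-77/180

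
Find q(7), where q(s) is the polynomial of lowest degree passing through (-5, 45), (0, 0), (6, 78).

105

Using Newton's divided-difference form:
q[-5,0] = (0 - 45) / (0 - (-5)) = -9
q[0,6] = (78 - 0) / (6 - 0) = 13
q[-5,0,6] = (13 - (-9)) / (6 - (-5)) = 2
q(7) = 45 + (-9)·(12) + 2·(12)·(7) = 105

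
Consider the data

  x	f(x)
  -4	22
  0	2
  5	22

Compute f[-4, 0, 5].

f[-4,0] = (2 - 22) / (0 - (-4)) = -5
f[0,5] = (22 - 2) / (5 - 0) = 4
f[-4,0,5] = (4 - (-5)) / (5 - (-4)) = 1

1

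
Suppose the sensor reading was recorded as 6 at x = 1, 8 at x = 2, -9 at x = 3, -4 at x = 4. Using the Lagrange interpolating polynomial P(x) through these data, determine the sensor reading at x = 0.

-56

Evaluate each Lagrange basis at x = 0:
L_0(0) = (-2)·(-3)·(-4)/[(-1)·(-2)·(-3)] = 4
L_1(0) = (-1)·(-3)·(-4)/[(1)·(-1)·(-2)] = -6
L_2(0) = (-1)·(-2)·(-4)/[(2)·(1)·(-1)] = 4
L_3(0) = (-1)·(-2)·(-3)/[(3)·(2)·(1)] = -1
Sum: 6·(4) + 8·(-6) + (-9)·(4) + (-4)·(-1) = -56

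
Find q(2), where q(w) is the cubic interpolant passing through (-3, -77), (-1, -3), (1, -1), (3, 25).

3

L_0(2) = (3)·(1)·(-1)/[(-2)·(-4)·(-6)] = 1/16
L_1(2) = (5)·(1)·(-1)/[(2)·(-2)·(-4)] = -5/16
L_2(2) = (5)·(3)·(-1)/[(4)·(2)·(-2)] = 15/16
L_3(2) = (5)·(3)·(1)/[(6)·(4)·(2)] = 5/16
Sum: (-77)·(1/16) + (-3)·(-5/16) + (-1)·(15/16) + 25·(5/16) = 3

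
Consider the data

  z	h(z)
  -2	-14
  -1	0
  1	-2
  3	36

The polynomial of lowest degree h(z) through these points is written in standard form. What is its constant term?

0

L_0(z) = (z + 1)(z - 1)(z - 3) / [-15] = -(1/15)z^3 + (1/5)z^2 + (1/15)z - 1/5
L_1(z) = (z + 2)(z - 1)(z - 3) / [8] = (1/8)z^3 - (1/4)z^2 - (5/8)z + 3/4
L_2(z) = (z + 2)(z + 1)(z - 3) / [-12] = -(1/12)z^3 + (7/12)z + 1/2
L_3(z) = (z + 2)(z + 1)(z - 1) / [40] = (1/40)z^3 + (1/20)z^2 - (1/40)z - 1/20
h(z) = (-14)·L_0 + 0·L_1 + (-2)·L_2 + 36·L_3
Only the constant term is needed; take it from each L_i and combine:
(-14)·(-1/5) + 0·(3/4) + (-2)·(1/2) + 36·(-1/20) = 0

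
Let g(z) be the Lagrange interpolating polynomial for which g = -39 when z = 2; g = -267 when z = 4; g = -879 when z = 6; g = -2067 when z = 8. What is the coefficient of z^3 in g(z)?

-4

L_0(z) = (z - 4)(z - 6)(z - 8) / [-48] = -(1/48)z^3 + (3/8)z^2 - (13/6)z + 4
L_1(z) = (z - 2)(z - 6)(z - 8) / [16] = (1/16)z^3 - z^2 + (19/4)z - 6
L_2(z) = (z - 2)(z - 4)(z - 8) / [-16] = -(1/16)z^3 + (7/8)z^2 - (7/2)z + 4
L_3(z) = (z - 2)(z - 4)(z - 6) / [48] = (1/48)z^3 - (1/4)z^2 + (11/12)z - 1
g(z) = (-39)·L_0 + (-267)·L_1 + (-879)·L_2 + (-2067)·L_3
Only the coefficient of z^3 is needed; take it from each L_i and combine:
(-39)·(-1/48) + (-267)·(1/16) + (-879)·(-1/16) + (-2067)·(1/48) = -4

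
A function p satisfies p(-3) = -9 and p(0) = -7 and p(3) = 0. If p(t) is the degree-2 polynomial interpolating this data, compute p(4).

31/9

L_0(4) = (4)·(1)/[(-3)·(-6)] = 2/9
L_1(4) = (7)·(1)/[(3)·(-3)] = -7/9
L_2(4) = (7)·(4)/[(6)·(3)] = 14/9
Sum: (-9)·(2/9) + (-7)·(-7/9) + 0 = 31/9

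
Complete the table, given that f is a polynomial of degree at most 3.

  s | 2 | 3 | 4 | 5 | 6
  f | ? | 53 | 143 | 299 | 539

11

The 4 known values determine f uniquely (degree ≤ 3).
L_0(2) = (-2)·(-3)·(-4)/[(-1)·(-2)·(-3)] = 4
L_1(2) = (-1)·(-3)·(-4)/[(1)·(-1)·(-2)] = -6
L_2(2) = (-1)·(-2)·(-4)/[(2)·(1)·(-1)] = 4
L_3(2) = (-1)·(-2)·(-3)/[(3)·(2)·(1)] = -1
Sum: 53·(4) + 143·(-6) + 299·(4) + 539·(-1) = 11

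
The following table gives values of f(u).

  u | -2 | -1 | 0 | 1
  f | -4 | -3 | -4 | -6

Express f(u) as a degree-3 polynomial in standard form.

L_0(u) = (u + 1)u(u - 1) / [-6] = -(1/6)u^3 + (1/6)u
L_1(u) = (u + 2)u(u - 1) / [2] = (1/2)u^3 + (1/2)u^2 - u
L_2(u) = (u + 2)(u + 1)(u - 1) / [-2] = -(1/2)u^3 - u^2 + (1/2)u + 1
L_3(u) = (u + 2)(u + 1)u / [6] = (1/6)u^3 + (1/2)u^2 + (1/3)u
f(u) = (-4)·L_0 + (-3)·L_1 + (-4)·L_2 + (-6)·L_3
  (-4)·L_0(u) = (2/3)u^3 - (2/3)u
  (-3)·L_1(u) = -(3/2)u^3 - (3/2)u^2 + 3u
  (-4)·L_2(u) = 2u^3 + 4u^2 - 2u - 4
  (-6)·L_3(u) = -u^3 - 3u^2 - 2u
Adding term by term: (1/6)u^3 - (1/2)u^2 - (5/3)u - 4

f(u) = (1/6)u^3 - (1/2)u^2 - (5/3)u - 4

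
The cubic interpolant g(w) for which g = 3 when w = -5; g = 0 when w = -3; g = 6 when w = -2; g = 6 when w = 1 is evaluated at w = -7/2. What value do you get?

L_0(-7/2) = (-1/2)·(-3/2)·(-9/2)/[(-2)·(-3)·(-6)] = 3/32
L_1(-7/2) = (3/2)·(-3/2)·(-9/2)/[(2)·(-1)·(-4)] = 81/64
L_2(-7/2) = (3/2)·(-1/2)·(-9/2)/[(3)·(1)·(-3)] = -3/8
L_3(-7/2) = (3/2)·(-1/2)·(-3/2)/[(6)·(4)·(3)] = 1/64
Sum: 3·(3/32) + 0 + 6·(-3/8) + 6·(1/64) = -15/8

-15/8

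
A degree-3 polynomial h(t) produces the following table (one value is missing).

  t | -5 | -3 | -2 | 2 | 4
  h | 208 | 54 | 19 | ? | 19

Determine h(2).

19

The 4 known values determine h uniquely (degree ≤ 3).
Evaluate each Lagrange basis at t = 2:
L_0(2) = (5)·(4)·(-2)/[(-2)·(-3)·(-9)] = 20/27
L_1(2) = (7)·(4)·(-2)/[(2)·(-1)·(-7)] = -4
L_2(2) = (7)·(5)·(-2)/[(3)·(1)·(-6)] = 35/9
L_3(2) = (7)·(5)·(4)/[(9)·(7)·(6)] = 10/27
Sum: 208·(20/27) + 54·(-4) + 19·(35/9) + 19·(10/27) = 19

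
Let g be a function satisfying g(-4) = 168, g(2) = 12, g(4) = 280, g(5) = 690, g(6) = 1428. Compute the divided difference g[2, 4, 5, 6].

18

g[2,4] = (280 - 12) / (4 - 2) = 134
g[4,5] = (690 - 280) / (5 - 4) = 410
g[5,6] = (1428 - 690) / (6 - 5) = 738
g[2,4,5] = (410 - 134) / (5 - 2) = 92
g[4,5,6] = (738 - 410) / (6 - 4) = 164
g[2,4,5,6] = (164 - 92) / (6 - 2) = 18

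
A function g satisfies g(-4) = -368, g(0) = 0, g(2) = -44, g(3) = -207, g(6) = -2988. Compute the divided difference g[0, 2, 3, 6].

-24

g[0,2] = (-44 - 0) / (2 - 0) = -22
g[2,3] = (-207 - (-44)) / (3 - 2) = -163
g[3,6] = (-2988 - (-207)) / (6 - 3) = -927
g[0,2,3] = (-163 - (-22)) / (3 - 0) = -47
g[2,3,6] = (-927 - (-163)) / (6 - 2) = -191
g[0,2,3,6] = (-191 - (-47)) / (6 - 0) = -24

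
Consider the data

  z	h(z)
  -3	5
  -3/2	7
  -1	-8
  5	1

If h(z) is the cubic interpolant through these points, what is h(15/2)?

Evaluate each Lagrange basis at z = 15/2:
L_0(15/2) = (9)·(17/2)·(5/2)/[(-3/2)·(-2)·(-8)] = -255/32
L_1(15/2) = (21/2)·(17/2)·(5/2)/[(3/2)·(-1/2)·(-13/2)] = 595/13
L_2(15/2) = (21/2)·(9)·(5/2)/[(2)·(1/2)·(-6)] = -315/8
L_3(15/2) = (21/2)·(9)·(17/2)/[(8)·(13/2)·(6)] = 1071/416
Sum: 5·(-255/32) + 7·(595/13) + (-8)·(-315/8) + 1·(1071/416) = 15551/26

15551/26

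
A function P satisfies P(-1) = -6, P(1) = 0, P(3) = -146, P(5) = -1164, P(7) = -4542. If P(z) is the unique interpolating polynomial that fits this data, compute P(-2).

-51

Using Newton's divided-difference form:
P[-1,1] = (0 - (-6)) / (1 - (-1)) = 3
P[1,3] = (-146 - 0) / (3 - 1) = -73
P[3,5] = (-1164 - (-146)) / (5 - 3) = -509
P[5,7] = (-4542 - (-1164)) / (7 - 5) = -1689
P[-1,1,3] = (-73 - 3) / (3 - (-1)) = -19
P[1,3,5] = (-509 - (-73)) / (5 - 1) = -109
P[3,5,7] = (-1689 - (-509)) / (7 - 3) = -295
P[-1,1,3,5] = (-109 - (-19)) / (5 - (-1)) = -15
P[1,3,5,7] = (-295 - (-109)) / (7 - 1) = -31
P[-1,1,3,5,7] = (-31 - (-15)) / (7 - (-1)) = -2
P(-2) = -6 + 3·(-1) + (-19)·(-1)·(-3) + (-15)·(-1)·(-3)·(-5) + (-2)·(-1)·(-3)·(-5)·(-7) = -51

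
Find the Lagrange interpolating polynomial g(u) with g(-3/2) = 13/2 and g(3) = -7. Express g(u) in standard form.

g(u) = -3u + 2

Build the Lagrange basis polynomials:
L_0(u) = (u - 3) / [-9/2] = -(2/9)u + 2/3
L_1(u) = (u + 3/2) / [9/2] = (2/9)u + 1/3
g(u) = (13/2)·L_0 + (-7)·L_1
  (13/2)·L_0(u) = -(13/9)u + 13/3
  (-7)·L_1(u) = -(14/9)u - 7/3
Adding term by term: -3u + 2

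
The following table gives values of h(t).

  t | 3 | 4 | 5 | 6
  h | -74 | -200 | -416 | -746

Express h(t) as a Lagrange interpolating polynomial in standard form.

h(t) = -4t^3 + 3t^2 + t + 4

L_0(t) = (t - 4)(t - 5)(t - 6) / [-6] = -(1/6)t^3 + (5/2)t^2 - (37/3)t + 20
L_1(t) = (t - 3)(t - 5)(t - 6) / [2] = (1/2)t^3 - 7t^2 + (63/2)t - 45
L_2(t) = (t - 3)(t - 4)(t - 6) / [-2] = -(1/2)t^3 + (13/2)t^2 - 27t + 36
L_3(t) = (t - 3)(t - 4)(t - 5) / [6] = (1/6)t^3 - 2t^2 + (47/6)t - 10
h(t) = (-74)·L_0 + (-200)·L_1 + (-416)·L_2 + (-746)·L_3
  (-74)·L_0(t) = (37/3)t^3 - 185t^2 + (2738/3)t - 1480
  (-200)·L_1(t) = -100t^3 + 1400t^2 - 6300t + 9000
  (-416)·L_2(t) = 208t^3 - 2704t^2 + 11232t - 14976
  (-746)·L_3(t) = -(373/3)t^3 + 1492t^2 - (17531/3)t + 7460
Adding term by term: -4t^3 + 3t^2 + t + 4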